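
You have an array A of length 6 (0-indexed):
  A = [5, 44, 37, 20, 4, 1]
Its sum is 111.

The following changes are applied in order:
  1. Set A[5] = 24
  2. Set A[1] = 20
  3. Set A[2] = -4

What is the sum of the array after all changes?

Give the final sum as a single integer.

Answer: 69

Derivation:
Initial sum: 111
Change 1: A[5] 1 -> 24, delta = 23, sum = 134
Change 2: A[1] 44 -> 20, delta = -24, sum = 110
Change 3: A[2] 37 -> -4, delta = -41, sum = 69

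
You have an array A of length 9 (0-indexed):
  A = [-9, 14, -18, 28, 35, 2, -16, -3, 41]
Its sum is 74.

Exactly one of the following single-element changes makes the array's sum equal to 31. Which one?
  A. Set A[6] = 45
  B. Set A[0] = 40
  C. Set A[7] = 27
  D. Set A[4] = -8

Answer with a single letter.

Answer: D

Derivation:
Option A: A[6] -16->45, delta=61, new_sum=74+(61)=135
Option B: A[0] -9->40, delta=49, new_sum=74+(49)=123
Option C: A[7] -3->27, delta=30, new_sum=74+(30)=104
Option D: A[4] 35->-8, delta=-43, new_sum=74+(-43)=31 <-- matches target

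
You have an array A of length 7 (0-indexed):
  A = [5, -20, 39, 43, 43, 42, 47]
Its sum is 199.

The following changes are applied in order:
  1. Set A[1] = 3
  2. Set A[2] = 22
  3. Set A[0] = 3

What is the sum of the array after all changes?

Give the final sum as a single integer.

Initial sum: 199
Change 1: A[1] -20 -> 3, delta = 23, sum = 222
Change 2: A[2] 39 -> 22, delta = -17, sum = 205
Change 3: A[0] 5 -> 3, delta = -2, sum = 203

Answer: 203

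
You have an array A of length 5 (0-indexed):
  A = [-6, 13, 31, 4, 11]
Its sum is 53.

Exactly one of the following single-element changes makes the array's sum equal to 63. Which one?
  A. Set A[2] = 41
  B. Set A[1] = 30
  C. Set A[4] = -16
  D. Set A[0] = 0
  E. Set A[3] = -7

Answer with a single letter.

Option A: A[2] 31->41, delta=10, new_sum=53+(10)=63 <-- matches target
Option B: A[1] 13->30, delta=17, new_sum=53+(17)=70
Option C: A[4] 11->-16, delta=-27, new_sum=53+(-27)=26
Option D: A[0] -6->0, delta=6, new_sum=53+(6)=59
Option E: A[3] 4->-7, delta=-11, new_sum=53+(-11)=42

Answer: A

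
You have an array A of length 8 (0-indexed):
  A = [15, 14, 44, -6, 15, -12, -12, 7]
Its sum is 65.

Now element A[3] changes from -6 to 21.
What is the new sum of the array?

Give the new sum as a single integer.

Old value at index 3: -6
New value at index 3: 21
Delta = 21 - -6 = 27
New sum = old_sum + delta = 65 + (27) = 92

Answer: 92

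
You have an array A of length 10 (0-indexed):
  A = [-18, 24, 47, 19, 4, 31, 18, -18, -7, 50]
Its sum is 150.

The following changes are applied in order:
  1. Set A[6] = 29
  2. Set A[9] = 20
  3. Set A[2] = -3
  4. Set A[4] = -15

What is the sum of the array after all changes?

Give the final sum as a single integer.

Initial sum: 150
Change 1: A[6] 18 -> 29, delta = 11, sum = 161
Change 2: A[9] 50 -> 20, delta = -30, sum = 131
Change 3: A[2] 47 -> -3, delta = -50, sum = 81
Change 4: A[4] 4 -> -15, delta = -19, sum = 62

Answer: 62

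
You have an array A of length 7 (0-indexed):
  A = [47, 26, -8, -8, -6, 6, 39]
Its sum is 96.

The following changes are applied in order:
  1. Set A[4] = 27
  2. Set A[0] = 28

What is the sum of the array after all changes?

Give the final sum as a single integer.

Answer: 110

Derivation:
Initial sum: 96
Change 1: A[4] -6 -> 27, delta = 33, sum = 129
Change 2: A[0] 47 -> 28, delta = -19, sum = 110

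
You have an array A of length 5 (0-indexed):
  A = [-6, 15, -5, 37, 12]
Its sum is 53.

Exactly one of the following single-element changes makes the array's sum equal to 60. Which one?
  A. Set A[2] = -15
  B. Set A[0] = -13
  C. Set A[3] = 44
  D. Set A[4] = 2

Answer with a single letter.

Answer: C

Derivation:
Option A: A[2] -5->-15, delta=-10, new_sum=53+(-10)=43
Option B: A[0] -6->-13, delta=-7, new_sum=53+(-7)=46
Option C: A[3] 37->44, delta=7, new_sum=53+(7)=60 <-- matches target
Option D: A[4] 12->2, delta=-10, new_sum=53+(-10)=43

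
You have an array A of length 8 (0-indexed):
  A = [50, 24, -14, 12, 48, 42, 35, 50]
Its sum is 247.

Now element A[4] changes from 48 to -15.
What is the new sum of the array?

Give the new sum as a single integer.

Answer: 184

Derivation:
Old value at index 4: 48
New value at index 4: -15
Delta = -15 - 48 = -63
New sum = old_sum + delta = 247 + (-63) = 184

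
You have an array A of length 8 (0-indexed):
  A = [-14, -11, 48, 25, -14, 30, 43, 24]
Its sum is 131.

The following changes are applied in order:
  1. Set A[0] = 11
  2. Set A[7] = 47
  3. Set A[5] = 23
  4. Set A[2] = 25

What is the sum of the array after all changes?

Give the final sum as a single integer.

Initial sum: 131
Change 1: A[0] -14 -> 11, delta = 25, sum = 156
Change 2: A[7] 24 -> 47, delta = 23, sum = 179
Change 3: A[5] 30 -> 23, delta = -7, sum = 172
Change 4: A[2] 48 -> 25, delta = -23, sum = 149

Answer: 149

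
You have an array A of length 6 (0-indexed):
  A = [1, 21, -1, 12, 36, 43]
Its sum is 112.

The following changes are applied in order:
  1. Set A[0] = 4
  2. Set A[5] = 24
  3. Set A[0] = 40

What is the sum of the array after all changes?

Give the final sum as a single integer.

Answer: 132

Derivation:
Initial sum: 112
Change 1: A[0] 1 -> 4, delta = 3, sum = 115
Change 2: A[5] 43 -> 24, delta = -19, sum = 96
Change 3: A[0] 4 -> 40, delta = 36, sum = 132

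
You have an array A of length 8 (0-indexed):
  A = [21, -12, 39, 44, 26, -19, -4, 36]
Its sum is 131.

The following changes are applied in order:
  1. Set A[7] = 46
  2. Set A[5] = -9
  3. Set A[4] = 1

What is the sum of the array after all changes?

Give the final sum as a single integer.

Initial sum: 131
Change 1: A[7] 36 -> 46, delta = 10, sum = 141
Change 2: A[5] -19 -> -9, delta = 10, sum = 151
Change 3: A[4] 26 -> 1, delta = -25, sum = 126

Answer: 126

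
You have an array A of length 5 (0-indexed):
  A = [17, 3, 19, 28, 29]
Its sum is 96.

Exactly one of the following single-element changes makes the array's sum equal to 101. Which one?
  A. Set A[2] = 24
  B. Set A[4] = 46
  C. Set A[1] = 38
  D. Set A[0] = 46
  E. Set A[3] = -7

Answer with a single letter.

Answer: A

Derivation:
Option A: A[2] 19->24, delta=5, new_sum=96+(5)=101 <-- matches target
Option B: A[4] 29->46, delta=17, new_sum=96+(17)=113
Option C: A[1] 3->38, delta=35, new_sum=96+(35)=131
Option D: A[0] 17->46, delta=29, new_sum=96+(29)=125
Option E: A[3] 28->-7, delta=-35, new_sum=96+(-35)=61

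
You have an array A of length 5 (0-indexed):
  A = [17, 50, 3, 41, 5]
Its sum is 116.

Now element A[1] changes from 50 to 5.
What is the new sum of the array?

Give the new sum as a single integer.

Old value at index 1: 50
New value at index 1: 5
Delta = 5 - 50 = -45
New sum = old_sum + delta = 116 + (-45) = 71

Answer: 71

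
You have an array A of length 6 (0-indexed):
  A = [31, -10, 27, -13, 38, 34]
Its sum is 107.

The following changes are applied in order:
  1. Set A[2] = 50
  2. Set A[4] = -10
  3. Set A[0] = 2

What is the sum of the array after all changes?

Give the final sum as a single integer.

Initial sum: 107
Change 1: A[2] 27 -> 50, delta = 23, sum = 130
Change 2: A[4] 38 -> -10, delta = -48, sum = 82
Change 3: A[0] 31 -> 2, delta = -29, sum = 53

Answer: 53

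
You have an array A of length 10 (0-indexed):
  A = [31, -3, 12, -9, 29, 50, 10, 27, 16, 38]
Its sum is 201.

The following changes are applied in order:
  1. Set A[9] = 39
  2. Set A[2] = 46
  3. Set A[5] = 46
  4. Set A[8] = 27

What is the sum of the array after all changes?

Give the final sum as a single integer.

Initial sum: 201
Change 1: A[9] 38 -> 39, delta = 1, sum = 202
Change 2: A[2] 12 -> 46, delta = 34, sum = 236
Change 3: A[5] 50 -> 46, delta = -4, sum = 232
Change 4: A[8] 16 -> 27, delta = 11, sum = 243

Answer: 243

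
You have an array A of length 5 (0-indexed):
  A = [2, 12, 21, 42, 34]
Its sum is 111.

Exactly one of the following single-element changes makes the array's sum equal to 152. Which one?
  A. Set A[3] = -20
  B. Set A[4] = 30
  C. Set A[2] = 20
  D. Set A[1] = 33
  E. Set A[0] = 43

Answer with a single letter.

Option A: A[3] 42->-20, delta=-62, new_sum=111+(-62)=49
Option B: A[4] 34->30, delta=-4, new_sum=111+(-4)=107
Option C: A[2] 21->20, delta=-1, new_sum=111+(-1)=110
Option D: A[1] 12->33, delta=21, new_sum=111+(21)=132
Option E: A[0] 2->43, delta=41, new_sum=111+(41)=152 <-- matches target

Answer: E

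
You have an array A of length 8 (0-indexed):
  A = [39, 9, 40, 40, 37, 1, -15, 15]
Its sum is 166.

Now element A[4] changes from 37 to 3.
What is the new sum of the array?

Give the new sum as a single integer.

Answer: 132

Derivation:
Old value at index 4: 37
New value at index 4: 3
Delta = 3 - 37 = -34
New sum = old_sum + delta = 166 + (-34) = 132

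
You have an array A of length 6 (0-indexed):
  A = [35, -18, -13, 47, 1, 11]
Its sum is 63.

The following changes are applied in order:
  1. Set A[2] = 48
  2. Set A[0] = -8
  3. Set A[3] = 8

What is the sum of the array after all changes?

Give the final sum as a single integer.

Answer: 42

Derivation:
Initial sum: 63
Change 1: A[2] -13 -> 48, delta = 61, sum = 124
Change 2: A[0] 35 -> -8, delta = -43, sum = 81
Change 3: A[3] 47 -> 8, delta = -39, sum = 42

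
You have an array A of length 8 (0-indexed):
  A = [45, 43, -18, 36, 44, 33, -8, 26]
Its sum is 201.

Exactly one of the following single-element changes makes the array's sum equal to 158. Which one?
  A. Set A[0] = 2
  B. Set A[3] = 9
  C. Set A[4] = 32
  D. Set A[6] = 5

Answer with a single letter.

Answer: A

Derivation:
Option A: A[0] 45->2, delta=-43, new_sum=201+(-43)=158 <-- matches target
Option B: A[3] 36->9, delta=-27, new_sum=201+(-27)=174
Option C: A[4] 44->32, delta=-12, new_sum=201+(-12)=189
Option D: A[6] -8->5, delta=13, new_sum=201+(13)=214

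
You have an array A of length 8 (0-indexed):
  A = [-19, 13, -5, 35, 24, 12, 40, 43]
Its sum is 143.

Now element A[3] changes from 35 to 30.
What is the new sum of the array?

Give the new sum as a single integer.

Answer: 138

Derivation:
Old value at index 3: 35
New value at index 3: 30
Delta = 30 - 35 = -5
New sum = old_sum + delta = 143 + (-5) = 138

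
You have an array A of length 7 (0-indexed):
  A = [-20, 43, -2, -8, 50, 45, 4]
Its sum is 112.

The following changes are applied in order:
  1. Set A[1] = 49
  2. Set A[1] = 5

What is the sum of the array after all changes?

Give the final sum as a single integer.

Answer: 74

Derivation:
Initial sum: 112
Change 1: A[1] 43 -> 49, delta = 6, sum = 118
Change 2: A[1] 49 -> 5, delta = -44, sum = 74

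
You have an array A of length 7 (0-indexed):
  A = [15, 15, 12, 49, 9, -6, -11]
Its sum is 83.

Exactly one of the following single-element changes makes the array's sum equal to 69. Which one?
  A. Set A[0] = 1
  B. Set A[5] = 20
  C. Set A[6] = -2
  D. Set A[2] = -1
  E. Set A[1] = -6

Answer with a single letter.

Answer: A

Derivation:
Option A: A[0] 15->1, delta=-14, new_sum=83+(-14)=69 <-- matches target
Option B: A[5] -6->20, delta=26, new_sum=83+(26)=109
Option C: A[6] -11->-2, delta=9, new_sum=83+(9)=92
Option D: A[2] 12->-1, delta=-13, new_sum=83+(-13)=70
Option E: A[1] 15->-6, delta=-21, new_sum=83+(-21)=62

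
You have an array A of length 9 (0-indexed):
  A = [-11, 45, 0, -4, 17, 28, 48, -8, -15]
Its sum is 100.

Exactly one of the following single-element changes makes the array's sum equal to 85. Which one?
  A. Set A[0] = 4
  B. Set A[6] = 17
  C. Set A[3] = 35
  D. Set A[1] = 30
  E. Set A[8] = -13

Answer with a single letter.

Option A: A[0] -11->4, delta=15, new_sum=100+(15)=115
Option B: A[6] 48->17, delta=-31, new_sum=100+(-31)=69
Option C: A[3] -4->35, delta=39, new_sum=100+(39)=139
Option D: A[1] 45->30, delta=-15, new_sum=100+(-15)=85 <-- matches target
Option E: A[8] -15->-13, delta=2, new_sum=100+(2)=102

Answer: D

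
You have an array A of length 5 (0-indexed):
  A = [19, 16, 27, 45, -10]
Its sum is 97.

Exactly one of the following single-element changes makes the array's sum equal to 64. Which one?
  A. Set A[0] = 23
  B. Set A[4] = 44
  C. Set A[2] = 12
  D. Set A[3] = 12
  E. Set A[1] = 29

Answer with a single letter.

Answer: D

Derivation:
Option A: A[0] 19->23, delta=4, new_sum=97+(4)=101
Option B: A[4] -10->44, delta=54, new_sum=97+(54)=151
Option C: A[2] 27->12, delta=-15, new_sum=97+(-15)=82
Option D: A[3] 45->12, delta=-33, new_sum=97+(-33)=64 <-- matches target
Option E: A[1] 16->29, delta=13, new_sum=97+(13)=110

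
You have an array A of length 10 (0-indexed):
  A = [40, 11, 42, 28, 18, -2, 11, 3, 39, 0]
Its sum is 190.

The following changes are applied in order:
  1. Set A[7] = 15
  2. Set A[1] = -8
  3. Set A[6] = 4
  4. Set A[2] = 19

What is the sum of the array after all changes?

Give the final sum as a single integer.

Answer: 153

Derivation:
Initial sum: 190
Change 1: A[7] 3 -> 15, delta = 12, sum = 202
Change 2: A[1] 11 -> -8, delta = -19, sum = 183
Change 3: A[6] 11 -> 4, delta = -7, sum = 176
Change 4: A[2] 42 -> 19, delta = -23, sum = 153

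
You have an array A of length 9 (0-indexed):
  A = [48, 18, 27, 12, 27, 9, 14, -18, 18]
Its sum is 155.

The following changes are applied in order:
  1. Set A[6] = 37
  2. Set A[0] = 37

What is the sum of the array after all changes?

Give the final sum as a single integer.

Initial sum: 155
Change 1: A[6] 14 -> 37, delta = 23, sum = 178
Change 2: A[0] 48 -> 37, delta = -11, sum = 167

Answer: 167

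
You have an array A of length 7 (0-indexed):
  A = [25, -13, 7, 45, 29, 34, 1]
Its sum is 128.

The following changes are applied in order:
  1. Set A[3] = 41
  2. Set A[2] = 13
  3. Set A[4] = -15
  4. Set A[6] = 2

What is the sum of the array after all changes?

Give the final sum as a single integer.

Initial sum: 128
Change 1: A[3] 45 -> 41, delta = -4, sum = 124
Change 2: A[2] 7 -> 13, delta = 6, sum = 130
Change 3: A[4] 29 -> -15, delta = -44, sum = 86
Change 4: A[6] 1 -> 2, delta = 1, sum = 87

Answer: 87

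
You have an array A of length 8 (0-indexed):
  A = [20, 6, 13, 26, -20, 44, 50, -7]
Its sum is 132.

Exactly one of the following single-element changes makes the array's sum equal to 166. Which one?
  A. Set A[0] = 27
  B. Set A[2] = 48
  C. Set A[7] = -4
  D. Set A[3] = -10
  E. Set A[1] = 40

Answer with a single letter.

Answer: E

Derivation:
Option A: A[0] 20->27, delta=7, new_sum=132+(7)=139
Option B: A[2] 13->48, delta=35, new_sum=132+(35)=167
Option C: A[7] -7->-4, delta=3, new_sum=132+(3)=135
Option D: A[3] 26->-10, delta=-36, new_sum=132+(-36)=96
Option E: A[1] 6->40, delta=34, new_sum=132+(34)=166 <-- matches target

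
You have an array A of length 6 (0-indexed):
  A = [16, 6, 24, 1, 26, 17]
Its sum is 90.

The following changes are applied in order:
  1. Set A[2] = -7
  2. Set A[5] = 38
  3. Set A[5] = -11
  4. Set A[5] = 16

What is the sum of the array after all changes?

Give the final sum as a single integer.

Initial sum: 90
Change 1: A[2] 24 -> -7, delta = -31, sum = 59
Change 2: A[5] 17 -> 38, delta = 21, sum = 80
Change 3: A[5] 38 -> -11, delta = -49, sum = 31
Change 4: A[5] -11 -> 16, delta = 27, sum = 58

Answer: 58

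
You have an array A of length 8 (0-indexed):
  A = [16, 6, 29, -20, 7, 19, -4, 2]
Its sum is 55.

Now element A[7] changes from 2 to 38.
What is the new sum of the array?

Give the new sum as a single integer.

Old value at index 7: 2
New value at index 7: 38
Delta = 38 - 2 = 36
New sum = old_sum + delta = 55 + (36) = 91

Answer: 91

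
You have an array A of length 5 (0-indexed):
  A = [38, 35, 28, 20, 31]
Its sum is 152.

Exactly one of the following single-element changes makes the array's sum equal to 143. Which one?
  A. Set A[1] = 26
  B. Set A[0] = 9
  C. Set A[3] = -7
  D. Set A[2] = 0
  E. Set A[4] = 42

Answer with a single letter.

Option A: A[1] 35->26, delta=-9, new_sum=152+(-9)=143 <-- matches target
Option B: A[0] 38->9, delta=-29, new_sum=152+(-29)=123
Option C: A[3] 20->-7, delta=-27, new_sum=152+(-27)=125
Option D: A[2] 28->0, delta=-28, new_sum=152+(-28)=124
Option E: A[4] 31->42, delta=11, new_sum=152+(11)=163

Answer: A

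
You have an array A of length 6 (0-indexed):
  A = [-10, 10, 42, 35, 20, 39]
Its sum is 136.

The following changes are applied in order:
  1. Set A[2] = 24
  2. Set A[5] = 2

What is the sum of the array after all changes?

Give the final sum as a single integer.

Initial sum: 136
Change 1: A[2] 42 -> 24, delta = -18, sum = 118
Change 2: A[5] 39 -> 2, delta = -37, sum = 81

Answer: 81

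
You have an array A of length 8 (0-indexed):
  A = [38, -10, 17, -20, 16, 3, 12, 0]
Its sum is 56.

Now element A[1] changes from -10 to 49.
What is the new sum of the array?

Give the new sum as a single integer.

Old value at index 1: -10
New value at index 1: 49
Delta = 49 - -10 = 59
New sum = old_sum + delta = 56 + (59) = 115

Answer: 115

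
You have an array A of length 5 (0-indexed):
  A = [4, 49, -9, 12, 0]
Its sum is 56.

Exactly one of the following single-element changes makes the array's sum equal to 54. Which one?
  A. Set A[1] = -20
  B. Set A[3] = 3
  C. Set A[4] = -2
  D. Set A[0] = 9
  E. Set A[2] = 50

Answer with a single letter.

Answer: C

Derivation:
Option A: A[1] 49->-20, delta=-69, new_sum=56+(-69)=-13
Option B: A[3] 12->3, delta=-9, new_sum=56+(-9)=47
Option C: A[4] 0->-2, delta=-2, new_sum=56+(-2)=54 <-- matches target
Option D: A[0] 4->9, delta=5, new_sum=56+(5)=61
Option E: A[2] -9->50, delta=59, new_sum=56+(59)=115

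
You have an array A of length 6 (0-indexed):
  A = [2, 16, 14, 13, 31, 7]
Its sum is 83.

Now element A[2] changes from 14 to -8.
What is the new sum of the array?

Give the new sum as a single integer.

Answer: 61

Derivation:
Old value at index 2: 14
New value at index 2: -8
Delta = -8 - 14 = -22
New sum = old_sum + delta = 83 + (-22) = 61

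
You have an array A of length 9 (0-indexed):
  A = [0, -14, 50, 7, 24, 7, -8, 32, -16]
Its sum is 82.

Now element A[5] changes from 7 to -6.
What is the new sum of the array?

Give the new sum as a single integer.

Answer: 69

Derivation:
Old value at index 5: 7
New value at index 5: -6
Delta = -6 - 7 = -13
New sum = old_sum + delta = 82 + (-13) = 69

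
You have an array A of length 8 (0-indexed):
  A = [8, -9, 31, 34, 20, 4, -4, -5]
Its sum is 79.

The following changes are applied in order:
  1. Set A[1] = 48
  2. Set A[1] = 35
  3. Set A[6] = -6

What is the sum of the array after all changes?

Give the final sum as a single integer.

Initial sum: 79
Change 1: A[1] -9 -> 48, delta = 57, sum = 136
Change 2: A[1] 48 -> 35, delta = -13, sum = 123
Change 3: A[6] -4 -> -6, delta = -2, sum = 121

Answer: 121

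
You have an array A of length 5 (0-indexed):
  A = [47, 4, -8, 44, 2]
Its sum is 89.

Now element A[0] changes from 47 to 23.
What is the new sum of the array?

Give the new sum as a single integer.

Answer: 65

Derivation:
Old value at index 0: 47
New value at index 0: 23
Delta = 23 - 47 = -24
New sum = old_sum + delta = 89 + (-24) = 65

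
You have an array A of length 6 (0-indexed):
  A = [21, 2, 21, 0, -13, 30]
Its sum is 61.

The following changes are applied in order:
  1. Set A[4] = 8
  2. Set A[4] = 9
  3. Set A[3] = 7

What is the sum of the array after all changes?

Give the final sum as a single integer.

Initial sum: 61
Change 1: A[4] -13 -> 8, delta = 21, sum = 82
Change 2: A[4] 8 -> 9, delta = 1, sum = 83
Change 3: A[3] 0 -> 7, delta = 7, sum = 90

Answer: 90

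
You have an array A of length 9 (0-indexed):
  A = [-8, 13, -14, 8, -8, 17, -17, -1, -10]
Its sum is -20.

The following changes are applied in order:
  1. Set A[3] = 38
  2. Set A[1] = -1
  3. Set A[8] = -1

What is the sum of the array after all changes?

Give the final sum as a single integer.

Initial sum: -20
Change 1: A[3] 8 -> 38, delta = 30, sum = 10
Change 2: A[1] 13 -> -1, delta = -14, sum = -4
Change 3: A[8] -10 -> -1, delta = 9, sum = 5

Answer: 5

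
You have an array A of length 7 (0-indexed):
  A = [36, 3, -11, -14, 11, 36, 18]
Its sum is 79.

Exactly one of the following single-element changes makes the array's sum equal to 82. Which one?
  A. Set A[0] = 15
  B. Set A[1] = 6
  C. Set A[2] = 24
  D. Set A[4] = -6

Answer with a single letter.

Option A: A[0] 36->15, delta=-21, new_sum=79+(-21)=58
Option B: A[1] 3->6, delta=3, new_sum=79+(3)=82 <-- matches target
Option C: A[2] -11->24, delta=35, new_sum=79+(35)=114
Option D: A[4] 11->-6, delta=-17, new_sum=79+(-17)=62

Answer: B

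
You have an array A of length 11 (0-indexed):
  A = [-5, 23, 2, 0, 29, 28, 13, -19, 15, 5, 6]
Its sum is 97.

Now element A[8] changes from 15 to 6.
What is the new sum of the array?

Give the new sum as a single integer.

Answer: 88

Derivation:
Old value at index 8: 15
New value at index 8: 6
Delta = 6 - 15 = -9
New sum = old_sum + delta = 97 + (-9) = 88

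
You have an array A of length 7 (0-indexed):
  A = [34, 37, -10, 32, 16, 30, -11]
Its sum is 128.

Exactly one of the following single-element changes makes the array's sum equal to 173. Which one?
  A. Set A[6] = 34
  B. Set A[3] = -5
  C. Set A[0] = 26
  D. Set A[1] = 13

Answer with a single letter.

Answer: A

Derivation:
Option A: A[6] -11->34, delta=45, new_sum=128+(45)=173 <-- matches target
Option B: A[3] 32->-5, delta=-37, new_sum=128+(-37)=91
Option C: A[0] 34->26, delta=-8, new_sum=128+(-8)=120
Option D: A[1] 37->13, delta=-24, new_sum=128+(-24)=104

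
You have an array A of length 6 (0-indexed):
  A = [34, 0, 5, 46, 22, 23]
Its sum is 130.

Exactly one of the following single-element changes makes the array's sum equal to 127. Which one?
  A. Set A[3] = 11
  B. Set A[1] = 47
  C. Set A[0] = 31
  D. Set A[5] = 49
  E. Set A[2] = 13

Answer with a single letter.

Option A: A[3] 46->11, delta=-35, new_sum=130+(-35)=95
Option B: A[1] 0->47, delta=47, new_sum=130+(47)=177
Option C: A[0] 34->31, delta=-3, new_sum=130+(-3)=127 <-- matches target
Option D: A[5] 23->49, delta=26, new_sum=130+(26)=156
Option E: A[2] 5->13, delta=8, new_sum=130+(8)=138

Answer: C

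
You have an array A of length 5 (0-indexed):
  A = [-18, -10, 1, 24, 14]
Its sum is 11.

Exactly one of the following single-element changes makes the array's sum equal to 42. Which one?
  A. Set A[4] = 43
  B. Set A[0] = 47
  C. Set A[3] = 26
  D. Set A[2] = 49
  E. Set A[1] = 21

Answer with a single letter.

Option A: A[4] 14->43, delta=29, new_sum=11+(29)=40
Option B: A[0] -18->47, delta=65, new_sum=11+(65)=76
Option C: A[3] 24->26, delta=2, new_sum=11+(2)=13
Option D: A[2] 1->49, delta=48, new_sum=11+(48)=59
Option E: A[1] -10->21, delta=31, new_sum=11+(31)=42 <-- matches target

Answer: E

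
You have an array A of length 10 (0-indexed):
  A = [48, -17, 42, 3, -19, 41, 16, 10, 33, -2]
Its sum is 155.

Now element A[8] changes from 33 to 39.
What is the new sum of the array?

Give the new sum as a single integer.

Answer: 161

Derivation:
Old value at index 8: 33
New value at index 8: 39
Delta = 39 - 33 = 6
New sum = old_sum + delta = 155 + (6) = 161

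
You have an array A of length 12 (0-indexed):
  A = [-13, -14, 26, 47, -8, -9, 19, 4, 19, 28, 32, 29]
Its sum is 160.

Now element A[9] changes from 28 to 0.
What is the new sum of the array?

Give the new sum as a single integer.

Old value at index 9: 28
New value at index 9: 0
Delta = 0 - 28 = -28
New sum = old_sum + delta = 160 + (-28) = 132

Answer: 132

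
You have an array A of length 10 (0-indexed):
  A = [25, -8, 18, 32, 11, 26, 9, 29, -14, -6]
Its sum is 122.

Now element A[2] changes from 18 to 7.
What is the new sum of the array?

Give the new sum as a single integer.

Answer: 111

Derivation:
Old value at index 2: 18
New value at index 2: 7
Delta = 7 - 18 = -11
New sum = old_sum + delta = 122 + (-11) = 111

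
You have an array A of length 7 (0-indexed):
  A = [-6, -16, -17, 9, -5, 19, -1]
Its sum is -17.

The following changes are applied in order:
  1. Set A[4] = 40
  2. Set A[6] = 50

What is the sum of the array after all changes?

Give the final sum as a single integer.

Answer: 79

Derivation:
Initial sum: -17
Change 1: A[4] -5 -> 40, delta = 45, sum = 28
Change 2: A[6] -1 -> 50, delta = 51, sum = 79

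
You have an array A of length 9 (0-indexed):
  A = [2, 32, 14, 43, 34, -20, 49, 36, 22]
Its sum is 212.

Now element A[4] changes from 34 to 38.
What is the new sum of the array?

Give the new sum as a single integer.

Answer: 216

Derivation:
Old value at index 4: 34
New value at index 4: 38
Delta = 38 - 34 = 4
New sum = old_sum + delta = 212 + (4) = 216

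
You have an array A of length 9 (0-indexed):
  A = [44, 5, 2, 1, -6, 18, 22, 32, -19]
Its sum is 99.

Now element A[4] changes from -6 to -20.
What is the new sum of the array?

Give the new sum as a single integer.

Answer: 85

Derivation:
Old value at index 4: -6
New value at index 4: -20
Delta = -20 - -6 = -14
New sum = old_sum + delta = 99 + (-14) = 85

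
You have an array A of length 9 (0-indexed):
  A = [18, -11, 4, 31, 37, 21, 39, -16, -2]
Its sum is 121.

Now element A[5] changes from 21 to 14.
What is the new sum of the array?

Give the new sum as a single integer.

Old value at index 5: 21
New value at index 5: 14
Delta = 14 - 21 = -7
New sum = old_sum + delta = 121 + (-7) = 114

Answer: 114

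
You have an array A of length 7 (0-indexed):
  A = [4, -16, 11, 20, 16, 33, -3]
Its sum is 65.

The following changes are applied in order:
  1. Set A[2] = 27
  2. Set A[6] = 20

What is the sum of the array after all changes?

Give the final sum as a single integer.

Answer: 104

Derivation:
Initial sum: 65
Change 1: A[2] 11 -> 27, delta = 16, sum = 81
Change 2: A[6] -3 -> 20, delta = 23, sum = 104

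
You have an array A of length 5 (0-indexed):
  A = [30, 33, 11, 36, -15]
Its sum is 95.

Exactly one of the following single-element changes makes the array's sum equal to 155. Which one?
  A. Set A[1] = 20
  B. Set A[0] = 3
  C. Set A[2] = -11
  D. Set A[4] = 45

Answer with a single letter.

Answer: D

Derivation:
Option A: A[1] 33->20, delta=-13, new_sum=95+(-13)=82
Option B: A[0] 30->3, delta=-27, new_sum=95+(-27)=68
Option C: A[2] 11->-11, delta=-22, new_sum=95+(-22)=73
Option D: A[4] -15->45, delta=60, new_sum=95+(60)=155 <-- matches target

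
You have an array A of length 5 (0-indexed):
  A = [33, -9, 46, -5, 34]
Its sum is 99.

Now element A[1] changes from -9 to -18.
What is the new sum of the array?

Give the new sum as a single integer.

Old value at index 1: -9
New value at index 1: -18
Delta = -18 - -9 = -9
New sum = old_sum + delta = 99 + (-9) = 90

Answer: 90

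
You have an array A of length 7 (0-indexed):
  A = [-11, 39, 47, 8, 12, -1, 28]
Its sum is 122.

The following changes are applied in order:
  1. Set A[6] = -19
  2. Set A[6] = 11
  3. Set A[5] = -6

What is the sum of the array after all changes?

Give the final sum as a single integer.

Initial sum: 122
Change 1: A[6] 28 -> -19, delta = -47, sum = 75
Change 2: A[6] -19 -> 11, delta = 30, sum = 105
Change 3: A[5] -1 -> -6, delta = -5, sum = 100

Answer: 100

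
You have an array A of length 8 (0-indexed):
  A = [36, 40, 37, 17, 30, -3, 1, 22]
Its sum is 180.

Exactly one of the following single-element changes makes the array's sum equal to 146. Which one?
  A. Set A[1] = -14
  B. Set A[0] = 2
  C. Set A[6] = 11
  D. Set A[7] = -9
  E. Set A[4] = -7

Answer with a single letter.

Option A: A[1] 40->-14, delta=-54, new_sum=180+(-54)=126
Option B: A[0] 36->2, delta=-34, new_sum=180+(-34)=146 <-- matches target
Option C: A[6] 1->11, delta=10, new_sum=180+(10)=190
Option D: A[7] 22->-9, delta=-31, new_sum=180+(-31)=149
Option E: A[4] 30->-7, delta=-37, new_sum=180+(-37)=143

Answer: B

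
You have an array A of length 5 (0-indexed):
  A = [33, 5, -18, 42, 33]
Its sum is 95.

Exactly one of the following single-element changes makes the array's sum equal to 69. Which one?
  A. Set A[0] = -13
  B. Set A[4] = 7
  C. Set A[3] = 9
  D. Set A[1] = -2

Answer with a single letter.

Answer: B

Derivation:
Option A: A[0] 33->-13, delta=-46, new_sum=95+(-46)=49
Option B: A[4] 33->7, delta=-26, new_sum=95+(-26)=69 <-- matches target
Option C: A[3] 42->9, delta=-33, new_sum=95+(-33)=62
Option D: A[1] 5->-2, delta=-7, new_sum=95+(-7)=88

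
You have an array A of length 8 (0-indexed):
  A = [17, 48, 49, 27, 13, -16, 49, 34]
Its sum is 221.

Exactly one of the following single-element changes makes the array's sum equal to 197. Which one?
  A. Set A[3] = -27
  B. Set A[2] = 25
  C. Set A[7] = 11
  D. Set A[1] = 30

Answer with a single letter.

Option A: A[3] 27->-27, delta=-54, new_sum=221+(-54)=167
Option B: A[2] 49->25, delta=-24, new_sum=221+(-24)=197 <-- matches target
Option C: A[7] 34->11, delta=-23, new_sum=221+(-23)=198
Option D: A[1] 48->30, delta=-18, new_sum=221+(-18)=203

Answer: B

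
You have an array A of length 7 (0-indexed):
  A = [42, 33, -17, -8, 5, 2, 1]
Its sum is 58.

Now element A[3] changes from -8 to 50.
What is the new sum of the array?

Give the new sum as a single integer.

Old value at index 3: -8
New value at index 3: 50
Delta = 50 - -8 = 58
New sum = old_sum + delta = 58 + (58) = 116

Answer: 116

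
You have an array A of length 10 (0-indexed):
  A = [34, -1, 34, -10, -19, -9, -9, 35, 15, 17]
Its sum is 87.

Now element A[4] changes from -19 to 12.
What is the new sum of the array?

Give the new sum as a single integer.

Answer: 118

Derivation:
Old value at index 4: -19
New value at index 4: 12
Delta = 12 - -19 = 31
New sum = old_sum + delta = 87 + (31) = 118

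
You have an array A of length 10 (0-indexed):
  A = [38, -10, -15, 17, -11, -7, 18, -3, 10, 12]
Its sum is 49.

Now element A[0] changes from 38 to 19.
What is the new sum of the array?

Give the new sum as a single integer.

Answer: 30

Derivation:
Old value at index 0: 38
New value at index 0: 19
Delta = 19 - 38 = -19
New sum = old_sum + delta = 49 + (-19) = 30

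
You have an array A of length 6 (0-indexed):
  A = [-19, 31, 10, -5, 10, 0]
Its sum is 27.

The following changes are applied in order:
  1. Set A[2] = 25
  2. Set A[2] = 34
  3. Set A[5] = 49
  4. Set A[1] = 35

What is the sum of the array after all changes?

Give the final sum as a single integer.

Answer: 104

Derivation:
Initial sum: 27
Change 1: A[2] 10 -> 25, delta = 15, sum = 42
Change 2: A[2] 25 -> 34, delta = 9, sum = 51
Change 3: A[5] 0 -> 49, delta = 49, sum = 100
Change 4: A[1] 31 -> 35, delta = 4, sum = 104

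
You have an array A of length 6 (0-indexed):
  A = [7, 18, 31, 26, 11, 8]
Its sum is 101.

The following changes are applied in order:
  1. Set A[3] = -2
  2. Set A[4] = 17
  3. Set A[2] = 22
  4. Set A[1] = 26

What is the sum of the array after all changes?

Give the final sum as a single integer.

Initial sum: 101
Change 1: A[3] 26 -> -2, delta = -28, sum = 73
Change 2: A[4] 11 -> 17, delta = 6, sum = 79
Change 3: A[2] 31 -> 22, delta = -9, sum = 70
Change 4: A[1] 18 -> 26, delta = 8, sum = 78

Answer: 78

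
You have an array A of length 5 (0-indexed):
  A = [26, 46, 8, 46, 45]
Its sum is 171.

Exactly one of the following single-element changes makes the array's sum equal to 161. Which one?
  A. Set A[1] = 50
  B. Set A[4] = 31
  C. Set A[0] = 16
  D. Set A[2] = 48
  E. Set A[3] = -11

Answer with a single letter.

Option A: A[1] 46->50, delta=4, new_sum=171+(4)=175
Option B: A[4] 45->31, delta=-14, new_sum=171+(-14)=157
Option C: A[0] 26->16, delta=-10, new_sum=171+(-10)=161 <-- matches target
Option D: A[2] 8->48, delta=40, new_sum=171+(40)=211
Option E: A[3] 46->-11, delta=-57, new_sum=171+(-57)=114

Answer: C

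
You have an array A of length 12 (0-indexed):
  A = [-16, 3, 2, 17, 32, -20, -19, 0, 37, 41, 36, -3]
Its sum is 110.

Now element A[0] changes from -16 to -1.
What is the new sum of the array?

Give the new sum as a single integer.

Old value at index 0: -16
New value at index 0: -1
Delta = -1 - -16 = 15
New sum = old_sum + delta = 110 + (15) = 125

Answer: 125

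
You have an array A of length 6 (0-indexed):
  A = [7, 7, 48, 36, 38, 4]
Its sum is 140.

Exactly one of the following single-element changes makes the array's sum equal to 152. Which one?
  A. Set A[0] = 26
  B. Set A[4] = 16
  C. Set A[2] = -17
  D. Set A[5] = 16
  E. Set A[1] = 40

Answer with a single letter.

Option A: A[0] 7->26, delta=19, new_sum=140+(19)=159
Option B: A[4] 38->16, delta=-22, new_sum=140+(-22)=118
Option C: A[2] 48->-17, delta=-65, new_sum=140+(-65)=75
Option D: A[5] 4->16, delta=12, new_sum=140+(12)=152 <-- matches target
Option E: A[1] 7->40, delta=33, new_sum=140+(33)=173

Answer: D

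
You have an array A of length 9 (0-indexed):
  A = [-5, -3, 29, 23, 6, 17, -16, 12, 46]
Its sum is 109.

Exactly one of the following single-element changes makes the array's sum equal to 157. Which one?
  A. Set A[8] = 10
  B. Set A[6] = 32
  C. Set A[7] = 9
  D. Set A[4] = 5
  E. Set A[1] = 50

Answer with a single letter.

Answer: B

Derivation:
Option A: A[8] 46->10, delta=-36, new_sum=109+(-36)=73
Option B: A[6] -16->32, delta=48, new_sum=109+(48)=157 <-- matches target
Option C: A[7] 12->9, delta=-3, new_sum=109+(-3)=106
Option D: A[4] 6->5, delta=-1, new_sum=109+(-1)=108
Option E: A[1] -3->50, delta=53, new_sum=109+(53)=162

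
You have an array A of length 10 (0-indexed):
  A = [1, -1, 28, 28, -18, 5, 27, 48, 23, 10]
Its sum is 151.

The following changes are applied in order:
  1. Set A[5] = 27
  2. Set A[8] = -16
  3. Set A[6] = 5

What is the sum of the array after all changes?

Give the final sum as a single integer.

Initial sum: 151
Change 1: A[5] 5 -> 27, delta = 22, sum = 173
Change 2: A[8] 23 -> -16, delta = -39, sum = 134
Change 3: A[6] 27 -> 5, delta = -22, sum = 112

Answer: 112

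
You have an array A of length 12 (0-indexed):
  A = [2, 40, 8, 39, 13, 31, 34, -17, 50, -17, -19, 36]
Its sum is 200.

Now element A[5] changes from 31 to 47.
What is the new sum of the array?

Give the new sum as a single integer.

Old value at index 5: 31
New value at index 5: 47
Delta = 47 - 31 = 16
New sum = old_sum + delta = 200 + (16) = 216

Answer: 216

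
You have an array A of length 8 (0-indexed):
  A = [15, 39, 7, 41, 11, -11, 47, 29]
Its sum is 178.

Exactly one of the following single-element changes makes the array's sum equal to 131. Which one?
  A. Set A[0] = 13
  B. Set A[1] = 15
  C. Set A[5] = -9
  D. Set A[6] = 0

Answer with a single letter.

Option A: A[0] 15->13, delta=-2, new_sum=178+(-2)=176
Option B: A[1] 39->15, delta=-24, new_sum=178+(-24)=154
Option C: A[5] -11->-9, delta=2, new_sum=178+(2)=180
Option D: A[6] 47->0, delta=-47, new_sum=178+(-47)=131 <-- matches target

Answer: D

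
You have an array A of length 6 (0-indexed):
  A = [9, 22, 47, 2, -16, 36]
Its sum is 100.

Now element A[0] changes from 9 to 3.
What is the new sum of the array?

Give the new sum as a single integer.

Answer: 94

Derivation:
Old value at index 0: 9
New value at index 0: 3
Delta = 3 - 9 = -6
New sum = old_sum + delta = 100 + (-6) = 94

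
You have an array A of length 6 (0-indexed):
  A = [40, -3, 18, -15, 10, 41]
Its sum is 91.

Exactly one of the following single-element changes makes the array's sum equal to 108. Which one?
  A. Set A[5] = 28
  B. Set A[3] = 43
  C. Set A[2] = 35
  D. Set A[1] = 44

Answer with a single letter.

Option A: A[5] 41->28, delta=-13, new_sum=91+(-13)=78
Option B: A[3] -15->43, delta=58, new_sum=91+(58)=149
Option C: A[2] 18->35, delta=17, new_sum=91+(17)=108 <-- matches target
Option D: A[1] -3->44, delta=47, new_sum=91+(47)=138

Answer: C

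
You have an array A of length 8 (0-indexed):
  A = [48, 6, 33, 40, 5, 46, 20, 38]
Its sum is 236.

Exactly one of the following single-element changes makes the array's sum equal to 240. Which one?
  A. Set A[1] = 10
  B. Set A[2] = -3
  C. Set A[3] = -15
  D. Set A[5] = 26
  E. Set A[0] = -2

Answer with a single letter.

Option A: A[1] 6->10, delta=4, new_sum=236+(4)=240 <-- matches target
Option B: A[2] 33->-3, delta=-36, new_sum=236+(-36)=200
Option C: A[3] 40->-15, delta=-55, new_sum=236+(-55)=181
Option D: A[5] 46->26, delta=-20, new_sum=236+(-20)=216
Option E: A[0] 48->-2, delta=-50, new_sum=236+(-50)=186

Answer: A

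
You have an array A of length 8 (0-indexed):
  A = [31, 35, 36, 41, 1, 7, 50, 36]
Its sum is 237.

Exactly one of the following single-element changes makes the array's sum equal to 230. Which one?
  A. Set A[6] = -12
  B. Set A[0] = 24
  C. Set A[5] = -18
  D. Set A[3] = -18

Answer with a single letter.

Answer: B

Derivation:
Option A: A[6] 50->-12, delta=-62, new_sum=237+(-62)=175
Option B: A[0] 31->24, delta=-7, new_sum=237+(-7)=230 <-- matches target
Option C: A[5] 7->-18, delta=-25, new_sum=237+(-25)=212
Option D: A[3] 41->-18, delta=-59, new_sum=237+(-59)=178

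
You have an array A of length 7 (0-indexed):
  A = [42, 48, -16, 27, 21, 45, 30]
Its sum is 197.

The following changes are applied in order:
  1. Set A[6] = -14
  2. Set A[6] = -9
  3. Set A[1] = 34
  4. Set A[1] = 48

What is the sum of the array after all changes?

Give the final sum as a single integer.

Answer: 158

Derivation:
Initial sum: 197
Change 1: A[6] 30 -> -14, delta = -44, sum = 153
Change 2: A[6] -14 -> -9, delta = 5, sum = 158
Change 3: A[1] 48 -> 34, delta = -14, sum = 144
Change 4: A[1] 34 -> 48, delta = 14, sum = 158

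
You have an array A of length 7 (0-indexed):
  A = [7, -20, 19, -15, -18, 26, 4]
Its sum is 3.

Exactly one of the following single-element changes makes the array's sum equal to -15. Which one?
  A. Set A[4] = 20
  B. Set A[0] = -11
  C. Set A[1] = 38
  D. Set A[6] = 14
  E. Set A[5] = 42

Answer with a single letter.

Option A: A[4] -18->20, delta=38, new_sum=3+(38)=41
Option B: A[0] 7->-11, delta=-18, new_sum=3+(-18)=-15 <-- matches target
Option C: A[1] -20->38, delta=58, new_sum=3+(58)=61
Option D: A[6] 4->14, delta=10, new_sum=3+(10)=13
Option E: A[5] 26->42, delta=16, new_sum=3+(16)=19

Answer: B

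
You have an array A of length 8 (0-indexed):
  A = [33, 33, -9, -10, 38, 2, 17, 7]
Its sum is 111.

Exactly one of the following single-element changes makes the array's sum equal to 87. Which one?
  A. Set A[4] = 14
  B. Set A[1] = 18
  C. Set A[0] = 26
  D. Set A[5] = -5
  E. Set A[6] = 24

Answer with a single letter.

Option A: A[4] 38->14, delta=-24, new_sum=111+(-24)=87 <-- matches target
Option B: A[1] 33->18, delta=-15, new_sum=111+(-15)=96
Option C: A[0] 33->26, delta=-7, new_sum=111+(-7)=104
Option D: A[5] 2->-5, delta=-7, new_sum=111+(-7)=104
Option E: A[6] 17->24, delta=7, new_sum=111+(7)=118

Answer: A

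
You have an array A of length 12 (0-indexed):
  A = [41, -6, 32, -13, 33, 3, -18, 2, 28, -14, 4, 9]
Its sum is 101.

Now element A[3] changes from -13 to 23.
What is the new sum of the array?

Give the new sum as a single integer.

Answer: 137

Derivation:
Old value at index 3: -13
New value at index 3: 23
Delta = 23 - -13 = 36
New sum = old_sum + delta = 101 + (36) = 137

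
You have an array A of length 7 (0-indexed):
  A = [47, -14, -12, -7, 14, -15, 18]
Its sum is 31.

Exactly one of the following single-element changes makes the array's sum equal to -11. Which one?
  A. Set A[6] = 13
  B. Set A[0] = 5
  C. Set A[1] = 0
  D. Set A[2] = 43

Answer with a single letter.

Option A: A[6] 18->13, delta=-5, new_sum=31+(-5)=26
Option B: A[0] 47->5, delta=-42, new_sum=31+(-42)=-11 <-- matches target
Option C: A[1] -14->0, delta=14, new_sum=31+(14)=45
Option D: A[2] -12->43, delta=55, new_sum=31+(55)=86

Answer: B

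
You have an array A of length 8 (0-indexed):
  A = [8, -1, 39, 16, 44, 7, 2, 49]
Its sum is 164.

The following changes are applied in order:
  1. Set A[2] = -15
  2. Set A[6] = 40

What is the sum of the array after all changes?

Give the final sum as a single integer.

Answer: 148

Derivation:
Initial sum: 164
Change 1: A[2] 39 -> -15, delta = -54, sum = 110
Change 2: A[6] 2 -> 40, delta = 38, sum = 148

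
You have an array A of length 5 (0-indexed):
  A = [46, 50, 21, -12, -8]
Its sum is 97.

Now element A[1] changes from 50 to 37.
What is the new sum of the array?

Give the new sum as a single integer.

Old value at index 1: 50
New value at index 1: 37
Delta = 37 - 50 = -13
New sum = old_sum + delta = 97 + (-13) = 84

Answer: 84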